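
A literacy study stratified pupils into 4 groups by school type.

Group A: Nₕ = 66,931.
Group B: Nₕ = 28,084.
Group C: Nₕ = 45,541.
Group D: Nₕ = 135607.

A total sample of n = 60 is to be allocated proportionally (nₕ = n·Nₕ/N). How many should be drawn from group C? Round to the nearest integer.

Share of group C = 45541/276163 = 0.16491.
Allocate 60 × 0.16491 = 9.894... → 10.

10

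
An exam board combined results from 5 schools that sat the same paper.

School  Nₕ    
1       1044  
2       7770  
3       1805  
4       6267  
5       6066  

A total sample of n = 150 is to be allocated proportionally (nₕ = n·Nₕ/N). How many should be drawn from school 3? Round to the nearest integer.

12

Share of school 3 = 1805/22952 = 0.07864.
Allocate 150 × 0.07864 = 11.796... → 12.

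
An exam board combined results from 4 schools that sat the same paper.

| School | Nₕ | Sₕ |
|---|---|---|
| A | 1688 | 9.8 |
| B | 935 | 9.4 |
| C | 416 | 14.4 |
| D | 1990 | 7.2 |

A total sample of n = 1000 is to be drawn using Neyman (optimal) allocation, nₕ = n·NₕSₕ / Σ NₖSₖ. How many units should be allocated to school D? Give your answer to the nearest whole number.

314

A: NₕSₕ = 1688·9.8 = 16542.4
B: NₕSₕ = 935·9.4 = 8789
C: NₕSₕ = 416·14.4 = 5990.4
D: NₕSₕ = 1990·7.2 = 14328
Σ NₕSₕ = 45649.8.
n_D = 1000·14328/45649.8 = 313.868... → 314.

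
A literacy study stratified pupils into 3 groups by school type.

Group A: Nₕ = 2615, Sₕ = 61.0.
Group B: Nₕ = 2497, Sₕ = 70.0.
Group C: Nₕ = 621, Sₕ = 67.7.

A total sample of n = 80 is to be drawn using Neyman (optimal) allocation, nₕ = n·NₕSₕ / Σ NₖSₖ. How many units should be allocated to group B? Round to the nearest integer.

Σ NₕSₕ = 2615·61.0 + 2497·70.0 + 621·67.7 = 376346.7.
Share for B: 174790/376346.7 = 0.46444.
n_B = 80 × 0.46444 = 37.155... → 37.

37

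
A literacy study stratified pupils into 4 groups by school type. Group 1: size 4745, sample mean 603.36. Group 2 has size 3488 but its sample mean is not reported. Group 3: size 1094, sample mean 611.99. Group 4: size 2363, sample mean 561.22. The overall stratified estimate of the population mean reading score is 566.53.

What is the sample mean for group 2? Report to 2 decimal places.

505.77

N = 4745 + 3488 + 1094 + 2363 = 11690.
Overall total = μ·N = 566.53·11690 = 6622735.7.
Subtract the known strata: 4745·603.36 + 1094·611.99 + 2363·561.22 = 4858623.12.
Remaining total for group 2: 6622735.7 − 4858623.12 = 1764112.58.
Divide by its size: 1764112.58 / 3488 = 505.7662... → 505.77.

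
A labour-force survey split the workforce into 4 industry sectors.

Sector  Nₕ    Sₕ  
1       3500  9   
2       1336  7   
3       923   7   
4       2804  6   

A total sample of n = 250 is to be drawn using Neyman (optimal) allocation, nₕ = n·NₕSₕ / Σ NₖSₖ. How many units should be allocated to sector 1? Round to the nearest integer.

Σ NₕSₕ = 3500·9 + 1336·7 + 923·7 + 2804·6 = 64137.
Share for 1: 31500/64137 = 0.49114.
n_1 = 250 × 0.49114 = 122.784... → 123.

123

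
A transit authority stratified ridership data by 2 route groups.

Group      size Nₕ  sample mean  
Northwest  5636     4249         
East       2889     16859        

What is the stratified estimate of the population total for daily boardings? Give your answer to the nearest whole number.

Northwest: 5636·4249 = 23947364
East: 2889·16859 = 48705651
τ̂ = Σ Nₕx̄ₕ = 72653015.

72653015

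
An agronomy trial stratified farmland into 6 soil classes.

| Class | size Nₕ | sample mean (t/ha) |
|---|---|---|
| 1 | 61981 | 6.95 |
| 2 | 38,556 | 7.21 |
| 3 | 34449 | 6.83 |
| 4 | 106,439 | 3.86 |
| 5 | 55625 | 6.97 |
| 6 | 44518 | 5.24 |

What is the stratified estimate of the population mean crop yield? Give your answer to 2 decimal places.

5.78

N = 61981 + 38556 + 34449 + 106439 + 55625 + 44518 = 341568.
Overall mean = Σ (Nₕ/N)·x̄ₕ — weight by population share, not a simple average.
Σ Nₕx̄ₕ = 61981·6.95 + 38556·7.21 + 34449·6.83 + 106439·3.86 + 55625·6.97 + 44518·5.24 = 430767.95 + 277988.76 + 235286.67 + 410854.54 + 387706.25 + 233274.32 = 1975878.49.
Divide by N: 1975878.49 / 341568 = 5.7847... → 5.78.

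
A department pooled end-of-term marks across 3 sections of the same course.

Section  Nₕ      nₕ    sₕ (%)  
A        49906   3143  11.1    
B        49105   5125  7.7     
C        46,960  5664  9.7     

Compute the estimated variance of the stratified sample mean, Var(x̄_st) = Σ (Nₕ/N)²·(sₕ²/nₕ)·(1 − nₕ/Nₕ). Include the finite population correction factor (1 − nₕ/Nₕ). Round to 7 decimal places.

0.0069781

N = 145971; Wₕ = Nₕ/N.
section A: (49906/145971)²·11.1²/3143·(1 − 3143/49906) = 0.0042936193
section B: (49105/145971)²·7.7²/5125·(1 − 5125/49105) = 0.0011725608
section C: (46960/145971)²·9.7²/5664·(1 − 5664/46960) = 0.0015119002
Sum = 0.0069780803 → 0.0069781.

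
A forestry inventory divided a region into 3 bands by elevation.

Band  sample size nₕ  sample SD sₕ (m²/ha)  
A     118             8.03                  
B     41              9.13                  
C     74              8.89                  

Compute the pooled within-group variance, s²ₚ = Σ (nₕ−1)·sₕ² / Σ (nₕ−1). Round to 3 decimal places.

72.382

A: (118−1)·8.03² = 117·64.4809 = 7544.2653
B: (41−1)·9.13² = 40·83.3569 = 3334.276
C: (74−1)·8.89² = 73·79.0321 = 5769.3433
Numerator = 16647.8846; denominator = Σ(nₕ−1) = 230.
s²ₚ = 16647.8846/230 = 72.38211... → 72.382.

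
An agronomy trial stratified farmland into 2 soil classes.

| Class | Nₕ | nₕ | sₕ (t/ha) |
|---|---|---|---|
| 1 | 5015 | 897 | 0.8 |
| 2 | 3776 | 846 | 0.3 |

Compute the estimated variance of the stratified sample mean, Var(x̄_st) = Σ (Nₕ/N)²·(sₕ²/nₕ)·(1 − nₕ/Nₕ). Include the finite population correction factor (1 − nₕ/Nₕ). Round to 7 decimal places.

N = 8791. Term for each stratum: Wₕ²sₕ²/nₕ·(1−nₕ/Nₕ).
Var(x̄_st) = 0.0001906638 + 0.0000152298 = 0.0002058936 → 0.0002059.

0.0002059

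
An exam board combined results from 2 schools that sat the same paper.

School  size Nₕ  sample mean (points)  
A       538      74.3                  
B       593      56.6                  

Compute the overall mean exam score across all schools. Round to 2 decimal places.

N = 538 + 593 = 1131.
Overall mean = Σ (Nₕ/N)·x̄ₕ — weight by population share, not a simple average.
Σ Nₕx̄ₕ = 538·74.3 + 593·56.6 = 39973.4 + 33563.8 = 73537.2.
Divide by N: 73537.2 / 1131 = 65.0196... → 65.02.

65.02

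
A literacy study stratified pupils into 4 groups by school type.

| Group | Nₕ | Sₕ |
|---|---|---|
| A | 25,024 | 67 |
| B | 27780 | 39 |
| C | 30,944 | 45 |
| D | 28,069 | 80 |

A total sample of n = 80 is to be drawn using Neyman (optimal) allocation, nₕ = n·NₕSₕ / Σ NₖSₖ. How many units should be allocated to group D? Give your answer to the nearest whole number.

28

A: NₕSₕ = 25024·67 = 1676608
B: NₕSₕ = 27780·39 = 1083420
C: NₕSₕ = 30944·45 = 1392480
D: NₕSₕ = 28069·80 = 2245520
Σ NₕSₕ = 6398028.
n_D = 80·2245520/6398028 = 28.078... → 28.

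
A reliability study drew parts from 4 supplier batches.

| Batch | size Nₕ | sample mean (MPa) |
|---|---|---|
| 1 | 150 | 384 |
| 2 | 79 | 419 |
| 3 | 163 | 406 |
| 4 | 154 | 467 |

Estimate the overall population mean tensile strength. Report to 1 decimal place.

419.0

N = 150 + 79 + 163 + 154 = 546.
Overall mean = Σ (Nₕ/N)·x̄ₕ — weight by population share, not a simple average.
Σ Nₕx̄ₕ = 150·384 + 79·419 + 163·406 + 154·467 = 57600 + 33101 + 66178 + 71918 = 228797.
Divide by N: 228797 / 546 = 419.042... → 419.0.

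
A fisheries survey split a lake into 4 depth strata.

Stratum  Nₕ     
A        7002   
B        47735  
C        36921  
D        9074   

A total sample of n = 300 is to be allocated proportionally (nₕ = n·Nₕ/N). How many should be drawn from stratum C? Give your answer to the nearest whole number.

Share of stratum C = 36921/100732 = 0.36653.
Allocate 300 × 0.36653 = 109.958... → 110.

110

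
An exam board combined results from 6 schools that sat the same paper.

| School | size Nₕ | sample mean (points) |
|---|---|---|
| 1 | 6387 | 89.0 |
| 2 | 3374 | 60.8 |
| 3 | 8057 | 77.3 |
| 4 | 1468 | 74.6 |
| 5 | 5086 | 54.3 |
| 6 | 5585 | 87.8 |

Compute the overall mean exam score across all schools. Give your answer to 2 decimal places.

75.86

N = 29957; weights Wₕ = Nₕ/N = (0.2132, 0.1126, 0.2690, 0.0490, 0.1698, 0.1864).
x̄_st = Σ Wₕ·x̄ₕ = 0.2132·89.0 + 0.1126·60.8 + 0.2690·77.3 + 0.0490·74.6 + 0.1698·54.3 + 0.1864·87.8 ≈ 75.8565...
→ 75.86.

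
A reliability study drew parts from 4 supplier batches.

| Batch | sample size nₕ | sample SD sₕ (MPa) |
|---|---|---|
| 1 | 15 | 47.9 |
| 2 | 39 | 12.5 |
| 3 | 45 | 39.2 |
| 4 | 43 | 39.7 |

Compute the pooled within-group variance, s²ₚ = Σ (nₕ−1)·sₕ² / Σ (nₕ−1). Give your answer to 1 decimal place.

1245.4

1: (15−1)·47.9² = 14·2294.41 = 32121.74
2: (39−1)·12.5² = 38·156.25 = 5937.5
3: (45−1)·39.2² = 44·1536.64 = 67612.16
4: (43−1)·39.7² = 42·1576.09 = 66195.78
Numerator = 171867.18; denominator = Σ(nₕ−1) = 138.
s²ₚ = 171867.18/138 = 1245.414... → 1245.4.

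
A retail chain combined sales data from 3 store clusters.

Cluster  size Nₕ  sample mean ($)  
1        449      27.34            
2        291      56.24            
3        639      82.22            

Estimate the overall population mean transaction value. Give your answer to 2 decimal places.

N = 1379; weights Wₕ = Nₕ/N = (0.3256, 0.2110, 0.4634).
x̄_st = Σ Wₕ·x̄ₕ = 0.3256·27.34 + 0.2110·56.24 + 0.4634·82.22 ≈ 58.8688...
→ 58.87.

58.87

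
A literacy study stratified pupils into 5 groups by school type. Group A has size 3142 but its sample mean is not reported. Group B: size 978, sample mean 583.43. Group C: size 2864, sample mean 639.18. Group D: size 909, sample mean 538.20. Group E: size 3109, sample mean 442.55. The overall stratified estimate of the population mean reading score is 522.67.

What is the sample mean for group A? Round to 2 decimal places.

472.34

N = 3142 + 978 + 2864 + 909 + 3109 = 11002.
Overall total = μ·N = 522.67·11002 = 5750415.34.
Subtract the known strata: 978·583.43 + 2864·639.18 + 909·538.20 + 3109·442.55 = 4266317.81.
Remaining total for group A: 5750415.34 − 4266317.81 = 1484097.53.
Divide by its size: 1484097.53 / 3142 = 472.3417... → 472.34.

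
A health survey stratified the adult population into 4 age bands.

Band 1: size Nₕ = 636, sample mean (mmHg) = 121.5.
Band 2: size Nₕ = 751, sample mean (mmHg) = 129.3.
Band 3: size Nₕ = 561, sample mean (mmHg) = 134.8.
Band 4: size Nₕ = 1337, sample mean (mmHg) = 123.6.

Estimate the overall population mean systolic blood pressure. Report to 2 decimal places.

N = 3285; weights Wₕ = Nₕ/N = (0.1936, 0.2286, 0.1708, 0.4070).
x̄_st = Σ Wₕ·x̄ₕ = 0.1936·121.5 + 0.2286·129.3 + 0.1708·134.8 + 0.4070·123.6 ≈ 126.4092...
→ 126.41.

126.41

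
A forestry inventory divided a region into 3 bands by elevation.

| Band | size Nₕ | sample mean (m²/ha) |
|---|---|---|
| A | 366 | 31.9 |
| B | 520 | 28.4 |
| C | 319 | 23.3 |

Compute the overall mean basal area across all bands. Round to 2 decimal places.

28.11

N = 366 + 520 + 319 = 1205.
The stratified mean weights each stratum mean by its population share Nₕ/N.
Σ Nₕx̄ₕ = 366·31.9 + 520·28.4 + 319·23.3 = 11675.4 + 14768 + 7432.7 = 33876.1.
Divide by N: 33876.1 / 1205 = 28.1129... → 28.11.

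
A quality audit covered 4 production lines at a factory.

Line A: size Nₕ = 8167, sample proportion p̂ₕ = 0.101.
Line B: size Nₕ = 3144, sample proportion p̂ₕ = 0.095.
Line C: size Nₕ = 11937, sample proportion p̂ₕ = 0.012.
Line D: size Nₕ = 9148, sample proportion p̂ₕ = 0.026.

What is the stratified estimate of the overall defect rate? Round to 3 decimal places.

Wₕ = Nₕ/N with N = 32396: 0.2521, 0.0970, 0.3685, 0.2824.
p̂_st = 0.2521·0.101 + 0.0970·0.095 + 0.3685·0.012 + 0.2824·0.026 ≈ 0.04645... → 0.046.

0.046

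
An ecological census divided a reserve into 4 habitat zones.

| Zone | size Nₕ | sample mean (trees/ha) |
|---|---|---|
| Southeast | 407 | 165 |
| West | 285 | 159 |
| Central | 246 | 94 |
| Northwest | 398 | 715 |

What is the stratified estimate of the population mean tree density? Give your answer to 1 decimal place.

314.5

x̄_st = (Σ Nₕx̄ₕ) / (Σ Nₕ) = (407·165 + 285·159 + 246·94 + 398·715) / 1336
= 420164 / 1336 = 314.494... → 314.5.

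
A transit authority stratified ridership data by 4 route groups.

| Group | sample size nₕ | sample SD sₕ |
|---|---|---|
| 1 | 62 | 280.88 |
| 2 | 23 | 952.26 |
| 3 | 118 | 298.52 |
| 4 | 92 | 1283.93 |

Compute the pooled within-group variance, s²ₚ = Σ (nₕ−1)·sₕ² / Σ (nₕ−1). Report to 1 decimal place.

Degrees of freedom: 61 + 22 + 117 + 91 = 291.
Σ(nₕ−1)sₕ² = 61·78893.5744 + 22·906799.1076 + 117·89114.1904 + 91·1648476.2449 = 185199786.9683.
s²ₚ = 185199786.9683 / 291 = 636425.385... → 636425.4.

636425.4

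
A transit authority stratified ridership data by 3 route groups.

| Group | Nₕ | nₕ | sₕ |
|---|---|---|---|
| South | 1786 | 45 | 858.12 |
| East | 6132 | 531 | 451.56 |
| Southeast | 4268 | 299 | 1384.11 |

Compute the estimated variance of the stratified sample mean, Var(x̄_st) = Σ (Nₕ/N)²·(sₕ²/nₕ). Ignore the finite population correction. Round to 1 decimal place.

1234.7

N = 12186. Term for each stratum: Wₕ²sₕ²/nₕ.
Var(x̄_st) = 351.4990 + 97.2340 + 785.9529 = 1234.6859 → 1234.7.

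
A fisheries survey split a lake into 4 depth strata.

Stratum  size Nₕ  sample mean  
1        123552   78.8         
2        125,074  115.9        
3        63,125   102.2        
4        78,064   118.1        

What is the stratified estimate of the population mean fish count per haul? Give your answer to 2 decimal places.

102.36

x̄_st = (Σ Nₕx̄ₕ) / (Σ Nₕ) = (123552·78.8 + 125074·115.9 + 63125·102.2 + 78064·118.1) / 389815
= 39902707.6 / 389815 = 102.3632... → 102.36.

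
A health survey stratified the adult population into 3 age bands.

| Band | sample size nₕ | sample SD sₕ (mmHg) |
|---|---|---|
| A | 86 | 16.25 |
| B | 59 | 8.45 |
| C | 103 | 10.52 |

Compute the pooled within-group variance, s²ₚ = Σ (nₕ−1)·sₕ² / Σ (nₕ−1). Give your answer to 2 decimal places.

154.59

A: (86−1)·16.25² = 85·264.0625 = 22445.3125
B: (59−1)·8.45² = 58·71.4025 = 4141.345
C: (103−1)·10.52² = 102·110.6704 = 11288.3808
Numerator = 37875.0383; denominator = Σ(nₕ−1) = 245.
s²ₚ = 37875.0383/245 = 154.5920... → 154.59.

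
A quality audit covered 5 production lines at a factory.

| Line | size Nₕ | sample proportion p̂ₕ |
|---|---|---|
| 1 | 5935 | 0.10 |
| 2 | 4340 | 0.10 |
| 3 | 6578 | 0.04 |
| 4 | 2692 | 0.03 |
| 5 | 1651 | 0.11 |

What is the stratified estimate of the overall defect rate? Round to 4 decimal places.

0.0733

Wₕ = Nₕ/N with N = 21196: 0.2800, 0.2048, 0.3103, 0.1270, 0.0779.
p̂_st = 0.2800·0.10 + 0.2048·0.10 + 0.3103·0.04 + 0.1270·0.03 + 0.0779·0.11 ≈ 0.073268... → 0.0733.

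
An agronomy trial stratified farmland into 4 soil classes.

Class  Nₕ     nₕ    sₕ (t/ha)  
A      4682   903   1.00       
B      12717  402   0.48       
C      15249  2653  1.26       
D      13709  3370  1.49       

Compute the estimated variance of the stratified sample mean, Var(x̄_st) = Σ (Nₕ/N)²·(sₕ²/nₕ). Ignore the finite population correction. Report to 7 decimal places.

N = 46357; Wₕ = Nₕ/N.
class A: (4682/46357)²·1.00²/903 = 0.0000112965
class B: (12717/46357)²·0.48²/402 = 0.0000431316
class C: (15249/46357)²·1.26²/2653 = 0.0000647524
class D: (13709/46357)²·1.49²/3370 = 0.0000576134
Sum = 0.0001767939 → 0.0001768.

0.0001768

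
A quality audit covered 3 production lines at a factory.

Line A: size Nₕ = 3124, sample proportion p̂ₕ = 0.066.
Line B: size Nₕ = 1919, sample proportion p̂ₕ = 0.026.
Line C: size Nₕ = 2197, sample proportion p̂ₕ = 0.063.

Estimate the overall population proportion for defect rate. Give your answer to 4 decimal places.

N = 3124 + 1919 + 2197 = 7240.
Overall proportion = Σ (Nₕ/N)·p̂ₕ.
Σ Nₕp̂ₕ = 206.184 + 49.894 + 138.411 = 394.489.
394.489 / 7240 = 0.054487... → 0.0545.

0.0545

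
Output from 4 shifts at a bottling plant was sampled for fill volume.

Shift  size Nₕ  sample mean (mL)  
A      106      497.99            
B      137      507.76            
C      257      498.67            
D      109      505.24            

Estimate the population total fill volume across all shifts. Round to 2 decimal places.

305579.41

A: 106·497.99 = 52786.94
B: 137·507.76 = 69563.12
C: 257·498.67 = 128158.19
D: 109·505.24 = 55071.16
τ̂ = Σ Nₕx̄ₕ = 305579.41.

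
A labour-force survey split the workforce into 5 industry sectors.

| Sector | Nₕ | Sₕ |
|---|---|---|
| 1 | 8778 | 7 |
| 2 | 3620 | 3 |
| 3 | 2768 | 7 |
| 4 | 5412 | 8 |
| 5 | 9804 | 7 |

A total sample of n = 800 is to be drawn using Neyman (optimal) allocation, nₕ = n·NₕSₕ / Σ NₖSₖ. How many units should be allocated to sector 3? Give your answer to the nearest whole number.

76

1: NₕSₕ = 8778·7 = 61446
2: NₕSₕ = 3620·3 = 10860
3: NₕSₕ = 2768·7 = 19376
4: NₕSₕ = 5412·8 = 43296
5: NₕSₕ = 9804·7 = 68628
Σ NₕSₕ = 203606.
n_3 = 800·19376/203606 = 76.131... → 76.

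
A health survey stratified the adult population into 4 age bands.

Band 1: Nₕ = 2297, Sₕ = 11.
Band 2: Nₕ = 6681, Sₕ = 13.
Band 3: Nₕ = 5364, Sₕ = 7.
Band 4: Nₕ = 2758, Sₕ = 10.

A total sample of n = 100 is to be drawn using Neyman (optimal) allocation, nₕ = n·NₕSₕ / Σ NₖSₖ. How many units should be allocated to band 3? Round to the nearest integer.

21

1: NₕSₕ = 2297·11 = 25267
2: NₕSₕ = 6681·13 = 86853
3: NₕSₕ = 5364·7 = 37548
4: NₕSₕ = 2758·10 = 27580
Σ NₕSₕ = 177248.
n_3 = 100·37548/177248 = 21.184... → 21.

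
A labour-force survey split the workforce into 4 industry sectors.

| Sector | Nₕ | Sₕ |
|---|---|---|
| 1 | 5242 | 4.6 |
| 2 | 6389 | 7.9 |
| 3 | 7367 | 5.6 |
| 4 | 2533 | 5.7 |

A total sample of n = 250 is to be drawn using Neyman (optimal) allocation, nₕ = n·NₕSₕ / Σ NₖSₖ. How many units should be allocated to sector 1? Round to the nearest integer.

46

Σ NₕSₕ = 5242·4.6 + 6389·7.9 + 7367·5.6 + 2533·5.7 = 130279.6.
Share for 1: 24113.2/130279.6 = 0.18509.
n_1 = 250 × 0.18509 = 46.272... → 46.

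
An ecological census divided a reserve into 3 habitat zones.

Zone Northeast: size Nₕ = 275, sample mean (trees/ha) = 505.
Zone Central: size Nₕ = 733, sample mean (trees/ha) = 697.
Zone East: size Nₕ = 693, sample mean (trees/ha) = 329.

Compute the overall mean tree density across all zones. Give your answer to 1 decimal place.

N = 1701; weights Wₕ = Nₕ/N = (0.1617, 0.4309, 0.4074).
x̄_st = Σ Wₕ·x̄ₕ = 0.1617·505 + 0.4309·697 + 0.4074·329 ≈ 516.034...
→ 516.0.

516.0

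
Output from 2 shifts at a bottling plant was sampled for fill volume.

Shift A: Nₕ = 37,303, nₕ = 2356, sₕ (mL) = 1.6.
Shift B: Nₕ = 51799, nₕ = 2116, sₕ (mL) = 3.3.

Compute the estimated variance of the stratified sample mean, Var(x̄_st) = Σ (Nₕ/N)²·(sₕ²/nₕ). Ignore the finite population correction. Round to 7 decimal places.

0.0019298

N = 89102; Wₕ = Nₕ/N.
shift A: (37303/89102)²·1.6²/2356 = 0.0001904484
shift B: (51799/89102)²·3.3²/2116 = 0.0017393223
Sum = 0.0019297707 → 0.0019298.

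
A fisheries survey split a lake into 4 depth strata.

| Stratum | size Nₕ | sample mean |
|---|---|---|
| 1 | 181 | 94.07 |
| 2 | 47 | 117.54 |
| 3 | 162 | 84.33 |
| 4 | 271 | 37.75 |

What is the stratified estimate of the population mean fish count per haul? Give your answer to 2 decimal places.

x̄_st = (Σ Nₕx̄ₕ) / (Σ Nₕ) = (181·94.07 + 47·117.54 + 162·84.33 + 271·37.75) / 661
= 46442.76 / 661 = 70.2614... → 70.26.

70.26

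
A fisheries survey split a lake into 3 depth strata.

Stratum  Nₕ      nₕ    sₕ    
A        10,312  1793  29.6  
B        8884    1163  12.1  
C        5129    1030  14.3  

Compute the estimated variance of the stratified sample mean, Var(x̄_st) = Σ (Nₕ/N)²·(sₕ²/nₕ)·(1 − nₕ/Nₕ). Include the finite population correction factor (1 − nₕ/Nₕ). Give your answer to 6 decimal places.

N = 24325; Wₕ = Nₕ/N.
stratum A: (10312/24325)²·29.6²/1793·(1 − 1793/10312) = 0.072548587
stratum B: (8884/24325)²·12.1²/1163·(1 − 1163/8884) = 0.014593768
stratum C: (5129/24325)²·14.3²/1030·(1 − 1030/5129) = 0.007054070
Sum = 0.094196425 → 0.094196.

0.094196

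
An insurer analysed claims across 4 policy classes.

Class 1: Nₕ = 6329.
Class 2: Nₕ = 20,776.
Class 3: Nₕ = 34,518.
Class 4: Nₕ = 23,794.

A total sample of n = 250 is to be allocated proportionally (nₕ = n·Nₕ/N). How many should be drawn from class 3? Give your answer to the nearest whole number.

101

N = 6329 + 20776 + 34518 + 23794 = 85417.
n_3 = 250·34518/85417 = 101.028... → 101.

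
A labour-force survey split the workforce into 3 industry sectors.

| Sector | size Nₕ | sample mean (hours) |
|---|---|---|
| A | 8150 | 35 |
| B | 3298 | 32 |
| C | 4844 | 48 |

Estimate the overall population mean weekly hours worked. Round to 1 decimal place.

38.3

N = 8150 + 3298 + 4844 = 16292.
Weight each subgroup mean by Nₕ/N and sum.
Σ Nₕx̄ₕ = 8150·35 + 3298·32 + 4844·48 = 285250 + 105536 + 232512 = 623298.
Divide by N: 623298 / 16292 = 38.258... → 38.3.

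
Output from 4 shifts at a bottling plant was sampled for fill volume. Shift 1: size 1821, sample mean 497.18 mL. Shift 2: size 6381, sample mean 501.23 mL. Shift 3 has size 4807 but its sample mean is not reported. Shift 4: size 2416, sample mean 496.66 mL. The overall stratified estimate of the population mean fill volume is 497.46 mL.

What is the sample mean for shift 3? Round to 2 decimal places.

492.96

Σ Nₕx̄ₕ = N·μ, so 4807·x̄_3 = 15425·497.46 − (1821·497.18 + 6381·501.23 + 2416·496.66).
= 7673320.5 − 5303643.97 = 2369676.53.
x̄_3 = 2369676.53 / 4807 = 492.9637... → 492.96.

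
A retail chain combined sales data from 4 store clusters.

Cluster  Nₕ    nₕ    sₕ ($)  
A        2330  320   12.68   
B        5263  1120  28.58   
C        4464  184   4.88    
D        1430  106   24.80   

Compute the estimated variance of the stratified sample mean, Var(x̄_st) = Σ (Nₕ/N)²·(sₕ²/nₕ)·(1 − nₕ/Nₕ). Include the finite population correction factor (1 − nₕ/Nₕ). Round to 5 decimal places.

0.17435

N = 13487; Wₕ = Nₕ/N.
cluster A: (2330/13487)²·12.68²/320·(1 − 320/2330) = 0.01293629
cluster B: (5263/13487)²·28.58²/1120·(1 − 1120/5263) = 0.08742266
cluster C: (4464/13487)²·4.88²/184·(1 − 184/4464) = 0.01359437
cluster D: (1430/13487)²·24.80²/106·(1 − 106/1430) = 0.06039358
Sum = 0.17434690 → 0.17435.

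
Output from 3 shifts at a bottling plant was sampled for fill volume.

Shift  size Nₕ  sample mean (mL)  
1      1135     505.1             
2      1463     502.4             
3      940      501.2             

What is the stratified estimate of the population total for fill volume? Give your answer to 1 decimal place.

1779427.7

Population total = Σ Nₕ·x̄ₕ (each stratum's size times its mean).
1135·505.1 + 1463·502.4 + 940·501.2 = 573288.5 + 735011.2 + 471128 = 1779427.7.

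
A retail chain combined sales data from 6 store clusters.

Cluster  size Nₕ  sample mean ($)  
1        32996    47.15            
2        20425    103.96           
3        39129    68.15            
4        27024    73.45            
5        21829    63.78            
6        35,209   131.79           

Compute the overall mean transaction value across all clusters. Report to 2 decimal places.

81.33

N = 32996 + 20425 + 39129 + 27024 + 21829 + 35209 = 176612.
The stratified mean weights each stratum mean by its population share Nₕ/N.
Σ Nₕx̄ₕ = 32996·47.15 + 20425·103.96 + 39129·68.15 + 27024·73.45 + 21829·63.78 + 35209·131.79 = 1555761.4 + 2123383 + 2666641.35 + 1984912.8 + 1392253.62 + 4640194.11 = 14363146.28.
Divide by N: 14363146.28 / 176612 = 81.3260... → 81.33.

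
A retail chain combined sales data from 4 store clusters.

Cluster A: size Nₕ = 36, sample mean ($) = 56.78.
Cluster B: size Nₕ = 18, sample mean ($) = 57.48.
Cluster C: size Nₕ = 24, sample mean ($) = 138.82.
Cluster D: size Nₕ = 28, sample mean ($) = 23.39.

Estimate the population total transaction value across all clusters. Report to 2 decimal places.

7065.32

A: 36·56.78 = 2044.08
B: 18·57.48 = 1034.64
C: 24·138.82 = 3331.68
D: 28·23.39 = 654.92
τ̂ = Σ Nₕx̄ₕ = 7065.32.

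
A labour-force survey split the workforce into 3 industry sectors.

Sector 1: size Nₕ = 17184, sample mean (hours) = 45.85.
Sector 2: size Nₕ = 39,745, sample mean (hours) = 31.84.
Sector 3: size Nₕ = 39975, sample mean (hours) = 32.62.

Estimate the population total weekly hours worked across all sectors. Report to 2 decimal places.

Estimate total by summing Nₕ·x̄ₕ over strata.
17184·45.85 + 39745·31.84 + 39975·32.62 = 787886.4 + 1265480.8 + 1303984.5 = 3357351.70.

3357351.70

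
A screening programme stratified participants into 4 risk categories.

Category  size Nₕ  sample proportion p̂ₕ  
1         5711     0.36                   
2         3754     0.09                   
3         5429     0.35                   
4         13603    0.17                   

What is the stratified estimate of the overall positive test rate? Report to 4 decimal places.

Wₕ = Nₕ/N with N = 28497: 0.2004, 0.1317, 0.1905, 0.4773.
p̂_st = 0.2004·0.36 + 0.1317·0.09 + 0.1905·0.35 + 0.4773·0.17 ≈ 0.231831... → 0.2318.

0.2318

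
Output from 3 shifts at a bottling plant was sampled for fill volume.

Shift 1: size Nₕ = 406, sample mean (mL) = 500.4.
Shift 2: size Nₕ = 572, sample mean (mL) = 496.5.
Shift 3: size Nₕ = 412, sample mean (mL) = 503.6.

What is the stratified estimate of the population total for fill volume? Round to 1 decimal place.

Population total = Σ Nₕ·x̄ₕ (each stratum's size times its mean).
406·500.4 + 572·496.5 + 412·503.6 = 203162.4 + 283998 + 207483.2 = 694643.6.

694643.6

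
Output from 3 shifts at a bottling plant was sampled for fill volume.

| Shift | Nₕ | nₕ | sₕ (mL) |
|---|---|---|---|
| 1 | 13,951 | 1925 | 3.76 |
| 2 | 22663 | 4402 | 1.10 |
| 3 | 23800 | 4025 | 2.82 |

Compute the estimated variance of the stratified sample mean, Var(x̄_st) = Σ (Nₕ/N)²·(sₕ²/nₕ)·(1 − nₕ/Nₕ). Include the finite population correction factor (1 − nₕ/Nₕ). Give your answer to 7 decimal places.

N = 60414. Term for each stratum: Wₕ²sₕ²/nₕ·(1−nₕ/Nₕ).
Var(x̄_st) = 0.0003375952 + 0.0000311675 + 0.0002547714 = 0.0006235341 → 0.0006235.

0.0006235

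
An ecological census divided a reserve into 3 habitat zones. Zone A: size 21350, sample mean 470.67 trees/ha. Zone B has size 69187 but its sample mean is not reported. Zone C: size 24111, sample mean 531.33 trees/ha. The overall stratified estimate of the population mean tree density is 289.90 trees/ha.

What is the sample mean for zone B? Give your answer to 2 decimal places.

149.98

Σ Nₕx̄ₕ = N·μ, so 69187·x̄_B = 114648·289.90 − (21350·470.67 + 24111·531.33).
= 33236455.2 − 22859702.13 = 10376753.07.
x̄_B = 10376753.07 / 69187 = 149.9813... → 149.98.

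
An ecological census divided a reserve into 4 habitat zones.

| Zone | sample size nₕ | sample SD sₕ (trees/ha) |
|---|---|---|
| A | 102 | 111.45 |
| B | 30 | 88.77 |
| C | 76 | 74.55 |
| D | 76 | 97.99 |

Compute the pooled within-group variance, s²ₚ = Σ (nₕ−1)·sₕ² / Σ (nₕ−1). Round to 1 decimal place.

Degrees of freedom: 101 + 29 + 75 + 75 = 280.
Σ(nₕ−1)sₕ² = 101·12421.1025 + 29·7880.1129 + 75·5557.7025 + 75·9602.0401 = 2620035.3216.
s²ₚ = 2620035.3216 / 280 = 9357.269... → 9357.3.

9357.3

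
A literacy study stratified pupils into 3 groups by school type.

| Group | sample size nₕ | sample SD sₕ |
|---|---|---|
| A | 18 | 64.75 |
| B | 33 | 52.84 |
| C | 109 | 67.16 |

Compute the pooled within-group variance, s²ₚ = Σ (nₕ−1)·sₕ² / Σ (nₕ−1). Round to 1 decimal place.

Degrees of freedom: 17 + 32 + 108 = 157.
Σ(nₕ−1)sₕ² = 17·4192.5625 + 32·2792.0656 + 108·4510.4656 = 647749.9465.
s²ₚ = 647749.9465 / 157 = 4125.796... → 4125.8.

4125.8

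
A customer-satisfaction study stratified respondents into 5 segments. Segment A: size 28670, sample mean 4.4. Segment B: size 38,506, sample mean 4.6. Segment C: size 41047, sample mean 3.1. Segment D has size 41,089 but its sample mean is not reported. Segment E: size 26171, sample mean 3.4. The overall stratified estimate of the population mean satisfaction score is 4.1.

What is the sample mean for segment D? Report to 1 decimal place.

4.9

N = 28670 + 38506 + 41047 + 41089 + 26171 = 175483.
Overall total = μ·N = 4.1·175483 = 719480.3.
Subtract the known strata: 28670·4.4 + 38506·4.6 + 41047·3.1 + 26171·3.4 = 519502.7.
Remaining total for segment D: 719480.3 − 519502.7 = 199977.6.
Divide by its size: 199977.6 / 41089 = 4.867... → 4.9.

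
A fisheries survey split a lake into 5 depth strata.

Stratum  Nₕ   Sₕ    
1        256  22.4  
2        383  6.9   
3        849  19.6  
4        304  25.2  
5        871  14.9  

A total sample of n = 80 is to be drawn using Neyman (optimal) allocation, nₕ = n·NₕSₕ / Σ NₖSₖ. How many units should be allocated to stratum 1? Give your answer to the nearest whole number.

Σ NₕSₕ = 256·22.4 + 383·6.9 + 849·19.6 + 304·25.2 + 871·14.9 = 45656.2.
Share for 1: 5734.4/45656.2 = 0.12560.
n_1 = 80 × 0.12560 = 10.048... → 10.

10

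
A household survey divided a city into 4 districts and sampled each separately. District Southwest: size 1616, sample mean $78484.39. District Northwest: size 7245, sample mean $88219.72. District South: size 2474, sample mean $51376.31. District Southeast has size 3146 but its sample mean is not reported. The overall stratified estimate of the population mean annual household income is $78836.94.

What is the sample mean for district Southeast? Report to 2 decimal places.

N = 1616 + 7245 + 2474 + 3146 = 14481.
Overall total = μ·N = 78836.94·14481 = 1141637728.14.
Subtract the known strata: 1616·78484.39 + 7245·88219.72 + 2474·51376.31 = 893087636.58.
Remaining total for district Southeast: 1141637728.14 − 893087636.58 = 248550091.56.
Divide by its size: 248550091.56 / 3146 = 79005.1149... → 79005.11.

79005.11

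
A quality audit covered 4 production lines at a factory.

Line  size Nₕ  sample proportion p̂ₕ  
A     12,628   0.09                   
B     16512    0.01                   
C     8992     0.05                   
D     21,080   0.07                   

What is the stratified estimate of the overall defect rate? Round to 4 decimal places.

Wₕ = Nₕ/N with N = 59212: 0.2133, 0.2789, 0.1519, 0.3560.
p̂_st = 0.2133·0.09 + 0.2789·0.01 + 0.1519·0.05 + 0.3560·0.07 ≈ 0.054496... → 0.0545.

0.0545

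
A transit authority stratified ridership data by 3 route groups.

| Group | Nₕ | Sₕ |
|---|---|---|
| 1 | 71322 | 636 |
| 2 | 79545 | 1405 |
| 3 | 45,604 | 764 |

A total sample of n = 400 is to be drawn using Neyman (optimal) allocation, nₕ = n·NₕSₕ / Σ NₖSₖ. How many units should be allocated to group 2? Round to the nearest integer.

1: NₕSₕ = 71322·636 = 45360792
2: NₕSₕ = 79545·1405 = 111760725
3: NₕSₕ = 45604·764 = 34841456
Σ NₕSₕ = 191962973.
n_2 = 400·111760725/191962973 = 232.880... → 233.

233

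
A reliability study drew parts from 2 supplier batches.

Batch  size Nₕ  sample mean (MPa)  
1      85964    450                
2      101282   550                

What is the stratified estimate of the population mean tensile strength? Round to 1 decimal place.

504.1

N = 85964 + 101282 = 187246.
The stratified mean weights each stratum mean by its population share Nₕ/N.
Σ Nₕx̄ₕ = 85964·450 + 101282·550 = 38683800 + 55705100 = 94388900.
Divide by N: 94388900 / 187246 = 504.090... → 504.1.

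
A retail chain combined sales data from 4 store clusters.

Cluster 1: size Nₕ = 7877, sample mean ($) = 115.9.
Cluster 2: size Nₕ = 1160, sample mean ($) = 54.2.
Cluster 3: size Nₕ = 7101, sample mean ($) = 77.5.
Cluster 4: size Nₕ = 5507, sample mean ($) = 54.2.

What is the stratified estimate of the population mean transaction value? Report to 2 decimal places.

x̄_st = (Σ Nₕx̄ₕ) / (Σ Nₕ) = (7877·115.9 + 1160·54.2 + 7101·77.5 + 5507·54.2) / 21645
= 1824623.2 / 21645 = 84.2977... → 84.30.

84.30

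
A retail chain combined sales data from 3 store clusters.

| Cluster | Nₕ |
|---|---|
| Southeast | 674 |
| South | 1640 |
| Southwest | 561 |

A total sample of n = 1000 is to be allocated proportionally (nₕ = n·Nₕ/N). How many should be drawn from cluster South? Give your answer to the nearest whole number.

570

Share of cluster South = 1640/2875 = 0.57043.
Allocate 1000 × 0.57043 = 570.435... → 570.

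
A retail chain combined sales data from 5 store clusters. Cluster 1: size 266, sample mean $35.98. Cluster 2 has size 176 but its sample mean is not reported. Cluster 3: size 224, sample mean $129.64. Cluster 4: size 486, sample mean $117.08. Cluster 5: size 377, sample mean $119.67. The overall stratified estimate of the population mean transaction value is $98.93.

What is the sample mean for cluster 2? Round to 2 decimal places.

60.44

Σ Nₕx̄ₕ = N·μ, so 176·x̄_2 = 1529·98.93 − (266·35.98 + 224·129.64 + 486·117.08 + 377·119.67).
= 151263.97 − 140626.51 = 10637.46.
x̄_2 = 10637.46 / 176 = 60.4401... → 60.44.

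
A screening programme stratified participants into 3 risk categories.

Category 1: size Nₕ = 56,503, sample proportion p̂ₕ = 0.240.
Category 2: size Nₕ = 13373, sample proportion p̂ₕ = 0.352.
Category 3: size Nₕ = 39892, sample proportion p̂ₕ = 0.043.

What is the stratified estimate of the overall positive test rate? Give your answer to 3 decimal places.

N = 56503 + 13373 + 39892 = 109768.
Overall proportion = Σ (Nₕ/N)·p̂ₕ.
Σ Nₕp̂ₕ = 13560.72 + 4707.296 + 1715.356 = 19983.372.
19983.372 / 109768 = 0.18205... → 0.182.

0.182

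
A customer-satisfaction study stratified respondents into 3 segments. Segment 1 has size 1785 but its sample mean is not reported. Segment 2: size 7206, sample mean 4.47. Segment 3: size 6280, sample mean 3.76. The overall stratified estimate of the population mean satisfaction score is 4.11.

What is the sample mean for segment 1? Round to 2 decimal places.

N = 1785 + 7206 + 6280 = 15271.
Overall total = μ·N = 4.11·15271 = 62763.81.
Subtract the known strata: 7206·4.47 + 6280·3.76 = 55823.62.
Remaining total for segment 1: 62763.81 − 55823.62 = 6940.19.
Divide by its size: 6940.19 / 1785 = 3.8881... → 3.89.

3.89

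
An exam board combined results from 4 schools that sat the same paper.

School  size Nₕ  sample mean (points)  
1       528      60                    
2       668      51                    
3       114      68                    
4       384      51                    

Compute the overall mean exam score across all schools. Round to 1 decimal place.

N = 1694; weights Wₕ = Nₕ/N = (0.3117, 0.3943, 0.0673, 0.2267).
x̄_st = Σ Wₕ·x̄ₕ = 0.3117·60 + 0.3943·51 + 0.0673·68 + 0.2267·51 ≈ 54.949...
→ 54.9.

54.9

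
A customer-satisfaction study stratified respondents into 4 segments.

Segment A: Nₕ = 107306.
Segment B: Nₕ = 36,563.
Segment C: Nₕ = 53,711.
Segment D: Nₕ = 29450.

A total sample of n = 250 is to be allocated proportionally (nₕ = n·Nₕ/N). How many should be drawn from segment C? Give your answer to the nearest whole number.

59

Share of segment C = 53711/227030 = 0.23658.
Allocate 250 × 0.23658 = 59.145... → 59.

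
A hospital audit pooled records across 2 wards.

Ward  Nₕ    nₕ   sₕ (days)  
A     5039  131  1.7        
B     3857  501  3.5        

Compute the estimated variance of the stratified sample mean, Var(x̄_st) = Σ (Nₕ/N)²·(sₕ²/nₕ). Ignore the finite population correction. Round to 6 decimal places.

0.011675

N = 8896. Term for each stratum: Wₕ²sₕ²/nₕ.
Var(x̄_st) = 0.007078247 + 0.004596297 = 0.011674544 → 0.011675.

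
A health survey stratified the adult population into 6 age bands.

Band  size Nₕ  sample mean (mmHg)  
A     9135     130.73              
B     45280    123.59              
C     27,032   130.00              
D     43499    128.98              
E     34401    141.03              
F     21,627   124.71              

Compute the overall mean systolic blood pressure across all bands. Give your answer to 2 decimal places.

x̄_st = (Σ Nₕx̄ₕ) / (Σ Nₕ) = (9135·130.73 + 45280·123.59 + 27032·130.00 + 43499·128.98 + 34401·141.03 + 21627·124.71) / 180974
= 23463710.97 / 180974 = 129.6524... → 129.65.

129.65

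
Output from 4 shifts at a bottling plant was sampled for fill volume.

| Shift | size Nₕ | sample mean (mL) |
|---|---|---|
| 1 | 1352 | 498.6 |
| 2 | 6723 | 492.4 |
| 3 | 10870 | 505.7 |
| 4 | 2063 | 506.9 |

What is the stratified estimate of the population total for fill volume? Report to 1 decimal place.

1: 1352·498.6 = 674107.2
2: 6723·492.4 = 3310405.2
3: 10870·505.7 = 5496959
4: 2063·506.9 = 1045734.7
τ̂ = Σ Nₕx̄ₕ = 10527206.1.

10527206.1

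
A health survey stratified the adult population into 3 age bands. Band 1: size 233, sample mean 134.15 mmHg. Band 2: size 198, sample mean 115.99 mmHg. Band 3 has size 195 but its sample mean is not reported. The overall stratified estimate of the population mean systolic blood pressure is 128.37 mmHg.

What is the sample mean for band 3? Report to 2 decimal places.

N = 233 + 198 + 195 = 626.
Overall total = μ·N = 128.37·626 = 80359.62.
Subtract the known strata: 233·134.15 + 198·115.99 = 54222.97.
Remaining total for band 3: 80359.62 − 54222.97 = 26136.65.
Divide by its size: 26136.65 / 195 = 134.0341... → 134.03.

134.03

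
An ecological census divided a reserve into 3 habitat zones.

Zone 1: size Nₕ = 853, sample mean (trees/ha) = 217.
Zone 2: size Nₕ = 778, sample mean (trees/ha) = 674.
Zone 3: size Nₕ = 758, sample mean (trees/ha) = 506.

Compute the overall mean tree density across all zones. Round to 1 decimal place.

N = 2389; weights Wₕ = Nₕ/N = (0.3571, 0.3257, 0.3173).
x̄_st = Σ Wₕ·x̄ₕ = 0.3571·217 + 0.3257·674 + 0.3173·506 ≈ 457.522...
→ 457.5.

457.5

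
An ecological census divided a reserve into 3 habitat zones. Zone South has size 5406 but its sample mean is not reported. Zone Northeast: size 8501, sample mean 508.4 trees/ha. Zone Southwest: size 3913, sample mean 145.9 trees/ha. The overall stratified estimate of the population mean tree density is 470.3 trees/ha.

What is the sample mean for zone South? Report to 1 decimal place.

N = 5406 + 8501 + 3913 = 17820.
Overall total = μ·N = 470.3·17820 = 8380746.
Subtract the known strata: 8501·508.4 + 3913·145.9 = 4892815.1.
Remaining total for zone South: 8380746 − 4892815.1 = 3487930.9.
Divide by its size: 3487930.9 / 5406 = 645.196... → 645.2.

645.2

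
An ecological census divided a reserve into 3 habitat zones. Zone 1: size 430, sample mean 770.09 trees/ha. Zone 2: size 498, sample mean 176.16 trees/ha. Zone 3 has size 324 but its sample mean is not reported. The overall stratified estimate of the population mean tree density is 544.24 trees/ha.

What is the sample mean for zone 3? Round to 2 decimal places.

N = 430 + 498 + 324 = 1252.
Overall total = μ·N = 544.24·1252 = 681388.48.
Subtract the known strata: 430·770.09 + 498·176.16 = 418866.38.
Remaining total for zone 3: 681388.48 − 418866.38 = 262522.1.
Divide by its size: 262522.1 / 324 = 810.2534... → 810.25.

810.25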